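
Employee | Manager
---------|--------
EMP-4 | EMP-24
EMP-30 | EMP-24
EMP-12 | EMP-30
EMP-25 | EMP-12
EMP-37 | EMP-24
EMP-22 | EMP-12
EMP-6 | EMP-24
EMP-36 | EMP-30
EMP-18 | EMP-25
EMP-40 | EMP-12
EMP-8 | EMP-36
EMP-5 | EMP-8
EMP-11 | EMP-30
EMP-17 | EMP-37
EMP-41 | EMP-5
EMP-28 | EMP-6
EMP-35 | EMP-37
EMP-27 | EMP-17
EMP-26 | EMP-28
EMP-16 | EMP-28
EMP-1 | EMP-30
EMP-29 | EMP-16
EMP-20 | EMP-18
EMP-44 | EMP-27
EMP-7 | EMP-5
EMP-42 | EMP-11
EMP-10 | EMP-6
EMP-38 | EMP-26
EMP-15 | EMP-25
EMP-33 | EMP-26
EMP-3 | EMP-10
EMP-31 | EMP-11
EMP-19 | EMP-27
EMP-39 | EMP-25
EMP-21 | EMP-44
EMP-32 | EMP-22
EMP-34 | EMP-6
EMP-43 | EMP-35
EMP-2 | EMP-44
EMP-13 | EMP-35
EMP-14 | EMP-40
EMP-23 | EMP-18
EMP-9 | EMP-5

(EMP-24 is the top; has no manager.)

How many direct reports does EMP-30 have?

EMP-30 directly manages EMP-12, EMP-36, EMP-11, EMP-1. That is 4 direct reports.

4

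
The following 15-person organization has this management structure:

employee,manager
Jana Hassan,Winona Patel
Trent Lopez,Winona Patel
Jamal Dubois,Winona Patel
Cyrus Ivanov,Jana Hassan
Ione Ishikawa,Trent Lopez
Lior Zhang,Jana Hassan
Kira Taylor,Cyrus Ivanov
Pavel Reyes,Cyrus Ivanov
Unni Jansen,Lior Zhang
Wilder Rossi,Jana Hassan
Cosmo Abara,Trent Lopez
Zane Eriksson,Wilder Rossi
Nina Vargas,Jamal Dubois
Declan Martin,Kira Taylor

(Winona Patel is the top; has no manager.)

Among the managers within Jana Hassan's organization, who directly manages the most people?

Jana Hassan

Direct-report counts within Jana Hassan's organization: Jana Hassan has 3; Wilder Rossi has 1; Lior Zhang has 1; Cyrus Ivanov has 2; Kira Taylor has 1. The largest is 3, held by Jana Hassan.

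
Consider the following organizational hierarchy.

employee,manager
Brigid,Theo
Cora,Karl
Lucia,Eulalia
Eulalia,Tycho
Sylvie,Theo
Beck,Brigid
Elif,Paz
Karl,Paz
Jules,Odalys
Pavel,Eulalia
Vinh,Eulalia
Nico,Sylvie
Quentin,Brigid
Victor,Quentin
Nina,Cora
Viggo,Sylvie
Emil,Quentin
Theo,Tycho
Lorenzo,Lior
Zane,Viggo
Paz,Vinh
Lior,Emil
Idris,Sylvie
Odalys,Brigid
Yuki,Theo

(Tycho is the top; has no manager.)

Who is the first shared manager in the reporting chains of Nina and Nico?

Nina's chain of managers is Cora, Karl, Paz, Vinh, Eulalia, Tycho. Nico's chain of managers is Sylvie, Theo, Tycho. The first manager that appears in both chains is Tycho.

Tycho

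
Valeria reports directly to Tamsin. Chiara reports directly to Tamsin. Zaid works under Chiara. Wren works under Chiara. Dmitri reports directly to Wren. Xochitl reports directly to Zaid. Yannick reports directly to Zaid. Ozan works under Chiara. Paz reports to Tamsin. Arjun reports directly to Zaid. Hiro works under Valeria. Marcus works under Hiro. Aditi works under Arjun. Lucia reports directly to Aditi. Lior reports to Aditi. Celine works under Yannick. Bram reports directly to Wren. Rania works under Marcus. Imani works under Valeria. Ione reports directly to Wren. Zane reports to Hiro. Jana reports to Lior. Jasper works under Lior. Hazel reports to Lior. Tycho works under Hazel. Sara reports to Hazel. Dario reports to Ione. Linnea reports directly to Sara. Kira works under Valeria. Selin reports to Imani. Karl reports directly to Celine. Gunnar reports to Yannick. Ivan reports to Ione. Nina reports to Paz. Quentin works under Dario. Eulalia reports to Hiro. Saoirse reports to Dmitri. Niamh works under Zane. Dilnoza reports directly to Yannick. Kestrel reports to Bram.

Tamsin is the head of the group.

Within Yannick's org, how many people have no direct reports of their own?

The people in Yannick's organization with no one reporting to them are Dilnoza, Gunnar, Karl. That is 3.

3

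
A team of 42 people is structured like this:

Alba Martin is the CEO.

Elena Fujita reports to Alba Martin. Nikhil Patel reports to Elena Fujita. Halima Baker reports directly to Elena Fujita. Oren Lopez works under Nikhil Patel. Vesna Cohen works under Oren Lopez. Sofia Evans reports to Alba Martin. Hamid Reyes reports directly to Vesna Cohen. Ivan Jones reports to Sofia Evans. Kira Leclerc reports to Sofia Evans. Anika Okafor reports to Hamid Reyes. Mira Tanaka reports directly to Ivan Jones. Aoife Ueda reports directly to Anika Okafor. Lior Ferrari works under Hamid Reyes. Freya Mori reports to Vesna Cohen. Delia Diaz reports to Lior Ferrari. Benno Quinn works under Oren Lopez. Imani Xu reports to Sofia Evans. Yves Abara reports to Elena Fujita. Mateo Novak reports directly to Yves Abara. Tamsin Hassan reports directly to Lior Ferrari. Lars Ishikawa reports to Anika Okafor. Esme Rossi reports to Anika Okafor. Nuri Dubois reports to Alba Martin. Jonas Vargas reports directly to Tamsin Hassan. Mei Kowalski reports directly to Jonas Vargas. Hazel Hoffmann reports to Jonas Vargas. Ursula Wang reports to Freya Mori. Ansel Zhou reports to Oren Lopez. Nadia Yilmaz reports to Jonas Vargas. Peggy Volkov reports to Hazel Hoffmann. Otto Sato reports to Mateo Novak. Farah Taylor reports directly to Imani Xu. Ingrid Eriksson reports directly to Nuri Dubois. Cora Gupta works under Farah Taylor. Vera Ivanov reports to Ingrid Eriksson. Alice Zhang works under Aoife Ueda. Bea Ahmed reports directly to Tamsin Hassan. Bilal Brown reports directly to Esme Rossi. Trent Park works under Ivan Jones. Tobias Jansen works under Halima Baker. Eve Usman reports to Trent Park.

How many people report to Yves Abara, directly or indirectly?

Yves Abara directly manages Mateo Novak. Under Mateo Novak: Otto Sato (1). That's 2 in total.

2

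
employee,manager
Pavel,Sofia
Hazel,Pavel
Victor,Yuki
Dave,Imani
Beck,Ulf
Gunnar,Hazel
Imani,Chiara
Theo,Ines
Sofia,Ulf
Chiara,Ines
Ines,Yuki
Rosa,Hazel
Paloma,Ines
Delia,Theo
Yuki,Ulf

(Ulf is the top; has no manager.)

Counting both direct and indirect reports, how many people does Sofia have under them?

4

Sofia directly manages Pavel. Under Pavel: Hazel, Rosa, Gunnar (3). That's 4 in total.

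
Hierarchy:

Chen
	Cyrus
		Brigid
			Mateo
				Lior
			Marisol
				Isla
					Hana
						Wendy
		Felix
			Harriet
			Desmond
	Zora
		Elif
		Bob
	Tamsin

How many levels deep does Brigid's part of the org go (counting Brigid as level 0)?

The longest chain under Brigid runs Brigid → Marisol → Isla → Hana → Wendy, which is 4 levels below Brigid.

4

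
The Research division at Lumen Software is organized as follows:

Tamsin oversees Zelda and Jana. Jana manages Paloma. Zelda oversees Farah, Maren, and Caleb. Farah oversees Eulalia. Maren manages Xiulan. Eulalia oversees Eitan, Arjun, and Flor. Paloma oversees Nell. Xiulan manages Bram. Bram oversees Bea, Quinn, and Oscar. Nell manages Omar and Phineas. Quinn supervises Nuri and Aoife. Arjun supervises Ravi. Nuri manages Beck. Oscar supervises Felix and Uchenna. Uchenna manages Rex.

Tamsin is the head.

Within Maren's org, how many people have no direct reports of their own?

5

The people in Maren's organization with no one reporting to them are Rex, Felix, Aoife, Beck, Bea. That is 5.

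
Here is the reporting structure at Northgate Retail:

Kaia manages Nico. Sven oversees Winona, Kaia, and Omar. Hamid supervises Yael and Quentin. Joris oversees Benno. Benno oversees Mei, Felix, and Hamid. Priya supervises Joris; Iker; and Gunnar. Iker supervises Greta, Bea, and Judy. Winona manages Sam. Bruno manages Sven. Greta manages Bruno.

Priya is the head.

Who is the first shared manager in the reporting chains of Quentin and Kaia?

Quentin's chain of managers is Hamid, Benno, Joris, Priya. Kaia's chain of managers is Sven, Bruno, Greta, Iker, Priya. The first manager that appears in both chains is Priya.

Priya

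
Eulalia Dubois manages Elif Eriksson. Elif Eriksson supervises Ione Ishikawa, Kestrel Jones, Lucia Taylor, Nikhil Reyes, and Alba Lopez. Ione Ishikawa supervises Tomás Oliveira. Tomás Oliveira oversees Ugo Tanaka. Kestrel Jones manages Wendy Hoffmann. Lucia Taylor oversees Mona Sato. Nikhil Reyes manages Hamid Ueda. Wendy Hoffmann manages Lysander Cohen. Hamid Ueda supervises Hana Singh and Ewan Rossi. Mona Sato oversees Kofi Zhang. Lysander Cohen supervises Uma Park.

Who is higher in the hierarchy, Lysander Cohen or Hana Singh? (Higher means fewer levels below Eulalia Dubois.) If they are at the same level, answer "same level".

same level

Both Lysander Cohen and Hana Singh are 4 levels below Eulalia Dubois.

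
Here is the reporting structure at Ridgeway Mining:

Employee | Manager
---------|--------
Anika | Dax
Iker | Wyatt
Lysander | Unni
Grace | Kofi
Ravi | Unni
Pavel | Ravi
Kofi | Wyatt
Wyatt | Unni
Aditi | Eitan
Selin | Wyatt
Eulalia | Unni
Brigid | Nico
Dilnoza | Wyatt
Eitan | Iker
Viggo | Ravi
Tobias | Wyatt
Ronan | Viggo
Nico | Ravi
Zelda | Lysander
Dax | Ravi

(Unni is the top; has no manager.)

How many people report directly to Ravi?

Ravi directly manages Nico, Pavel, Viggo, Dax. That is 4 direct reports.

4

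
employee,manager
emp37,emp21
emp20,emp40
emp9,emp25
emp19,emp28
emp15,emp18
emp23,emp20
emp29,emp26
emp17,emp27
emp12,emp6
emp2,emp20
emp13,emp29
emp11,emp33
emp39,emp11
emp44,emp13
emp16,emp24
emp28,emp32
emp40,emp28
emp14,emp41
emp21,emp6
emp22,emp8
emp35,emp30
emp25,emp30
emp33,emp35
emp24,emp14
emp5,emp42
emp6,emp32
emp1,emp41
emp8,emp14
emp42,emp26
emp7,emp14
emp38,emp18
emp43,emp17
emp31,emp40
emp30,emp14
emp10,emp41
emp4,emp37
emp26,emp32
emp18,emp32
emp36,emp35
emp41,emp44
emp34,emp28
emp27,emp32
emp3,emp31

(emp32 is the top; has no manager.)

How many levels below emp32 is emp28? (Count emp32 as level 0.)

1

Chain from emp28 up to emp32: emp28 → emp32. That is 1 step up, so emp28 is 1 level below emp32.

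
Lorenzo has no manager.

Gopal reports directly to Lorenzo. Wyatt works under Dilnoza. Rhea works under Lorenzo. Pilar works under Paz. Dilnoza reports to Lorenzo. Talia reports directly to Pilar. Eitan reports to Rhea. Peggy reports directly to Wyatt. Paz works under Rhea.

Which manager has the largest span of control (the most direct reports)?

Direct-report counts: Lorenzo has 3; Dilnoza has 1; Wyatt has 1; Rhea has 2; Paz has 1; Pilar has 1. The largest is 3, held by Lorenzo.

Lorenzo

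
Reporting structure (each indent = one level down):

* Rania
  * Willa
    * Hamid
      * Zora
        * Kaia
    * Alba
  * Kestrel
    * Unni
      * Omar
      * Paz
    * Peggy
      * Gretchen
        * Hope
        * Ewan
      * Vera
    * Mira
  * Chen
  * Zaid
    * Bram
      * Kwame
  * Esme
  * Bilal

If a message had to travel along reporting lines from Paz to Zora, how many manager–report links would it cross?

Paz is 3 levels below Rania, and Zora is 3 levels below Rania (their lowest common manager). The shortest path runs up from Paz to Rania and back down to Zora: 3 + 3 = 6 links.

6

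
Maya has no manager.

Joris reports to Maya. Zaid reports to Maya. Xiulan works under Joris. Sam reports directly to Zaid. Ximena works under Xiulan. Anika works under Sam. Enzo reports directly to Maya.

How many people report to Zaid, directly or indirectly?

Zaid directly manages Sam. Under Sam: Anika (1). That's 2 in total.

2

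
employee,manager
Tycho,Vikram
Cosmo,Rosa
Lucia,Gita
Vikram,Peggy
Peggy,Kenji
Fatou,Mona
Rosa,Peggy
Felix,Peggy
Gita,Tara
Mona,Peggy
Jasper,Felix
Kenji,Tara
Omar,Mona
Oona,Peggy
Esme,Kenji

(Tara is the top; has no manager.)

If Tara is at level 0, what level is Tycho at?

Chain from Tycho up to Tara: Tycho → Vikram → Peggy → Kenji → Tara. That is 4 steps up, so Tycho is 4 levels below Tara.

4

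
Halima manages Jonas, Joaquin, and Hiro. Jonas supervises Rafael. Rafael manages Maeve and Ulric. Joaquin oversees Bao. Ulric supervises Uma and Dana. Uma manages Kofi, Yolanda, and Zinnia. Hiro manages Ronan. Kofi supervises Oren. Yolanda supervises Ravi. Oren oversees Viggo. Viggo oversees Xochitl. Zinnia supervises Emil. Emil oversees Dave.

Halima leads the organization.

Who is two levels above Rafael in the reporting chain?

Halima

Rafael reports to Jonas, and Jonas reports to Halima. So Rafael's skip-level manager is Halima.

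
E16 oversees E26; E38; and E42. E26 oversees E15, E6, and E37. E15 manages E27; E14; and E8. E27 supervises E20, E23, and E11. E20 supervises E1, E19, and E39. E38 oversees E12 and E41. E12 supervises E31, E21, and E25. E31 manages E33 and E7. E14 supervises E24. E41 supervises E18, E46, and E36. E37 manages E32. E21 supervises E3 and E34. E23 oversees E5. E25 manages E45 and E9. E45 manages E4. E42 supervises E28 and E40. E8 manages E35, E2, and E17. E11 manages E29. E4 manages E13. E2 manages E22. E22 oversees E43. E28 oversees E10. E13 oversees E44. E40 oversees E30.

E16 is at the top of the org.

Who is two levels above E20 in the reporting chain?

E20 reports to E27, and E27 reports to E15. So E20's skip-level manager is E15.

E15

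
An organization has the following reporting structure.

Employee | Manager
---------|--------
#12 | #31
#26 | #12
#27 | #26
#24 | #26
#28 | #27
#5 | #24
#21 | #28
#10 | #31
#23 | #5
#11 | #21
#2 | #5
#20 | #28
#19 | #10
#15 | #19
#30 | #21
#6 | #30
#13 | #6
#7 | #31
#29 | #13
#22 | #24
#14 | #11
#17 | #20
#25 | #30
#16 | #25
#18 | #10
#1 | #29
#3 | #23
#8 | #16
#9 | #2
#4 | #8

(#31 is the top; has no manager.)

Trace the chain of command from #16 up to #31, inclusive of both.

#16 reports to #25. #25 reports to #30. #30 reports to #21. #21 reports to #28. #28 reports to #27. #27 reports to #26. #26 reports to #12. #12 reports to #31. #31 is at the top.

#16 -> #25 -> #30 -> #21 -> #28 -> #27 -> #26 -> #12 -> #31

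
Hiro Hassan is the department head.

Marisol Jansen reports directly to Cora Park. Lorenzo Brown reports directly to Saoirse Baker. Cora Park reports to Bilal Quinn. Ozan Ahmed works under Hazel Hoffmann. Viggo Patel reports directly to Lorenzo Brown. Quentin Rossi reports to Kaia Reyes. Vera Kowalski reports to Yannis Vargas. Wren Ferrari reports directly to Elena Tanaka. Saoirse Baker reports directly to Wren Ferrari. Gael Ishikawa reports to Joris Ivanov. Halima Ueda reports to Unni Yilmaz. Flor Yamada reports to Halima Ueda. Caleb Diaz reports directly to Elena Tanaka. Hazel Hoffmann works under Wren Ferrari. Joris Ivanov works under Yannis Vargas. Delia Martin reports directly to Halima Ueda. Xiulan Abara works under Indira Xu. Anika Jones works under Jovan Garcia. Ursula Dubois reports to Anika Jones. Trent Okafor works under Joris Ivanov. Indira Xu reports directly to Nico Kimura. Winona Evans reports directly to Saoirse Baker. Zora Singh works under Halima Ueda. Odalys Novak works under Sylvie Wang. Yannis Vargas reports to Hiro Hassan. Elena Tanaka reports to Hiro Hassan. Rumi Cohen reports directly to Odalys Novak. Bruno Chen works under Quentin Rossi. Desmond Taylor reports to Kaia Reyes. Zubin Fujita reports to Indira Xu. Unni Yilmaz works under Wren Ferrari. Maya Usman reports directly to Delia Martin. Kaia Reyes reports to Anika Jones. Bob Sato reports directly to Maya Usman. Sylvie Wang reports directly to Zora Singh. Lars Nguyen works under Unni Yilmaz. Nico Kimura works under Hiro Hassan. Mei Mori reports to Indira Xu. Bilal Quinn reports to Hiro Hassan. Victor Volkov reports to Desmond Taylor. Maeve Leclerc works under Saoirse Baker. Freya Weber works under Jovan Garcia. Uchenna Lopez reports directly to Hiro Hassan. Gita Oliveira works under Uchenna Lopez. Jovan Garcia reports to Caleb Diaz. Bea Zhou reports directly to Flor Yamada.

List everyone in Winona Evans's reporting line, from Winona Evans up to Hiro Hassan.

Winona Evans reports to Saoirse Baker. Saoirse Baker reports to Wren Ferrari. Wren Ferrari reports to Elena Tanaka. Elena Tanaka reports to Hiro Hassan. Hiro Hassan is at the top.

Winona Evans -> Saoirse Baker -> Wren Ferrari -> Elena Tanaka -> Hiro Hassan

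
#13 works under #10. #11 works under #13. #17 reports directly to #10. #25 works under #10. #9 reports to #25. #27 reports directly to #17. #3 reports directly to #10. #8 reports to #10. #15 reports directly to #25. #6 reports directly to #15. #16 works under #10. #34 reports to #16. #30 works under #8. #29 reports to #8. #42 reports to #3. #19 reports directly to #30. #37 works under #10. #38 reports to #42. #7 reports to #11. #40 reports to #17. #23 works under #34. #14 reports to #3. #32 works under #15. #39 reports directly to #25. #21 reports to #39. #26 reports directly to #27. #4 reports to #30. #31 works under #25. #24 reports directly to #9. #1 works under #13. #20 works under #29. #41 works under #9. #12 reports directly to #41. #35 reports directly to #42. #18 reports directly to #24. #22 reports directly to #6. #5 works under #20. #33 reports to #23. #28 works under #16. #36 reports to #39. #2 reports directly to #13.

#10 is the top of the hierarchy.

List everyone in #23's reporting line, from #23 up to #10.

#23 reports to #34. #34 reports to #16. #16 reports to #10. #10 is at the top.

#23 -> #34 -> #16 -> #10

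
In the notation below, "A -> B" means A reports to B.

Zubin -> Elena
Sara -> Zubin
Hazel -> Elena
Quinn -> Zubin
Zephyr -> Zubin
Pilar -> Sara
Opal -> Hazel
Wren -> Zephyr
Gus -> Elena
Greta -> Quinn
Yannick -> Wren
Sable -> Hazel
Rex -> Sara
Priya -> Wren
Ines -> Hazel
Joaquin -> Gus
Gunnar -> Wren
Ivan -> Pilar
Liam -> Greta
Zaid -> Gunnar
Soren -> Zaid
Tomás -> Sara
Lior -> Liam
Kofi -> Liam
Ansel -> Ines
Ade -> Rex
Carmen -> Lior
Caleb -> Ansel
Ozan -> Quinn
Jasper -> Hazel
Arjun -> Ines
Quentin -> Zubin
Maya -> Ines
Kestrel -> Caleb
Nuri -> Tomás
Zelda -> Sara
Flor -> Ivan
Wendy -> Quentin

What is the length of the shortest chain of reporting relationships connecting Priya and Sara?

Priya is 3 levels below Zubin, and Sara is 1 level below Zubin (their lowest common manager). The shortest path runs up from Priya to Zubin and back down to Sara: 3 + 1 = 4 links.

4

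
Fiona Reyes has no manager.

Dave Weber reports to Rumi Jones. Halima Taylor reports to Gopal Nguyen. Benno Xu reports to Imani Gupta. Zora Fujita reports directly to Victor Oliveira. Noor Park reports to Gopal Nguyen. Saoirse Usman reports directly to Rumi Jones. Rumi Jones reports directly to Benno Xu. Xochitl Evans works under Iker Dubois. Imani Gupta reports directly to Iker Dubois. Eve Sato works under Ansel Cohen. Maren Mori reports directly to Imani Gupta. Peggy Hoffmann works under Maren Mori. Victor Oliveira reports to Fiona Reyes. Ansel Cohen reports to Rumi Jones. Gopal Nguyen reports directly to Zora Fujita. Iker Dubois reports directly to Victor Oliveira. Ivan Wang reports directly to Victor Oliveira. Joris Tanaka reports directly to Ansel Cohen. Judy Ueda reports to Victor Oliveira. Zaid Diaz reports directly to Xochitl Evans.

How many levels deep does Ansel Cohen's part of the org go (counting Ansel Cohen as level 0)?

1

The longest chain under Ansel Cohen runs Ansel Cohen → Joris Tanaka, which is 1 level below Ansel Cohen.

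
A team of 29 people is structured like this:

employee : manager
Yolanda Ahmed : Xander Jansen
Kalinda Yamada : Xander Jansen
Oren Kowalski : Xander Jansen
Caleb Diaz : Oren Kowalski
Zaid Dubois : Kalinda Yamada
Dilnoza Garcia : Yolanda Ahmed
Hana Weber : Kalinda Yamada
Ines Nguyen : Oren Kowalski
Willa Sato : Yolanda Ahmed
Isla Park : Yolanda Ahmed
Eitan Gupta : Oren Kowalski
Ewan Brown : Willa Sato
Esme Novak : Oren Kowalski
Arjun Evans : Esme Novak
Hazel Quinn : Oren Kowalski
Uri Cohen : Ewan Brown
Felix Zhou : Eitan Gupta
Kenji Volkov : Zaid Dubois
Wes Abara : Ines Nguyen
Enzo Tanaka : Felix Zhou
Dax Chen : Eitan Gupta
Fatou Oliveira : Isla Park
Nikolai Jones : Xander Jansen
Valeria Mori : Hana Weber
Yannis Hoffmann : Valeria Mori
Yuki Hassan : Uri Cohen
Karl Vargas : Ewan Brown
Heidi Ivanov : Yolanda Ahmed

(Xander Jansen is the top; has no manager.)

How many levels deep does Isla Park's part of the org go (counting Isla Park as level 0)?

The longest chain under Isla Park runs Isla Park → Fatou Oliveira, which is 1 level below Isla Park.

1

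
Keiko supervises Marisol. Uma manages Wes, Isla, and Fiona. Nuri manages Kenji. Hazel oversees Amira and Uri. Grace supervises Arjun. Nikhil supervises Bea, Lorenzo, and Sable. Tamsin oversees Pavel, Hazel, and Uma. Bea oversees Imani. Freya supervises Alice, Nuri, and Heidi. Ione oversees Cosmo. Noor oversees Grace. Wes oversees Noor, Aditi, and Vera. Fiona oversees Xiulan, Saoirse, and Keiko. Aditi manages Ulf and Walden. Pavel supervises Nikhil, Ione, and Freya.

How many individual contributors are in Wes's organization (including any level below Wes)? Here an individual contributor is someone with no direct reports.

4

The people in Wes's organization with no one reporting to them are Vera, Ulf, Walden, Arjun. That is 4.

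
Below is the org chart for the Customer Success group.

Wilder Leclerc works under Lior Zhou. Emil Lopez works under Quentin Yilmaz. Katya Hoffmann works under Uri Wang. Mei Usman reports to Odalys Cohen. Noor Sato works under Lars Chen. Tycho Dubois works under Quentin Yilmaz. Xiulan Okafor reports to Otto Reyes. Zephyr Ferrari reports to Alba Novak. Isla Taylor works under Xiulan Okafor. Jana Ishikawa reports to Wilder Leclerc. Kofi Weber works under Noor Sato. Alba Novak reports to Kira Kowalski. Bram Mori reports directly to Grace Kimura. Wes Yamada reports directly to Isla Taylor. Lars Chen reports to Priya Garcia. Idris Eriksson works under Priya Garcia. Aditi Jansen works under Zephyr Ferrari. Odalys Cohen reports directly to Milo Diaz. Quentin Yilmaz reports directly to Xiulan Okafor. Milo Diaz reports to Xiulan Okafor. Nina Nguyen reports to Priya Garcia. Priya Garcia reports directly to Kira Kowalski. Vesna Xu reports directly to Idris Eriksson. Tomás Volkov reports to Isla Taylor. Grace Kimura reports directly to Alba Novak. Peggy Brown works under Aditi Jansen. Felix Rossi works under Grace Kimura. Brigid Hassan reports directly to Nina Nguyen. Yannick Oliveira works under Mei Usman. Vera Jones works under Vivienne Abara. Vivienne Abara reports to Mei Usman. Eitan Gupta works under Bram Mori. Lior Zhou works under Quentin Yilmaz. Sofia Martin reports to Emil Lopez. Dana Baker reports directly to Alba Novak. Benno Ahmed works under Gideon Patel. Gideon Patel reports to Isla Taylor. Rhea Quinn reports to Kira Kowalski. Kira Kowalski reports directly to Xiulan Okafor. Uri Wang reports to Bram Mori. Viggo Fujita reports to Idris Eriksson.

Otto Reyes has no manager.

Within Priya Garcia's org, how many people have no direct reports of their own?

The people in Priya Garcia's organization with no one reporting to them are Viggo Fujita, Vesna Xu, Kofi Weber, Brigid Hassan. That is 4.

4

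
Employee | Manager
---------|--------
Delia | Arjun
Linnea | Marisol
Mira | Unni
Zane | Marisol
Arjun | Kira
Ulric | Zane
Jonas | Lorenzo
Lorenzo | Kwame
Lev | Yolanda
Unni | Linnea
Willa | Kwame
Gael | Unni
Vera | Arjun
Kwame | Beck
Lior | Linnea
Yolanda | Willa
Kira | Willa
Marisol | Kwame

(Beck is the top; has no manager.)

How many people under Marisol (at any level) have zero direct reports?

The people in Marisol's organization with no one reporting to them are Lior, Mira, Gael, Ulric. That is 4.

4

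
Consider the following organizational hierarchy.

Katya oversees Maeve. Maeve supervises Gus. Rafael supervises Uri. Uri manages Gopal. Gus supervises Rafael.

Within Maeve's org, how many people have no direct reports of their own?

The only person in Maeve's organization with no one reporting to them is Gopal. That is 1.

1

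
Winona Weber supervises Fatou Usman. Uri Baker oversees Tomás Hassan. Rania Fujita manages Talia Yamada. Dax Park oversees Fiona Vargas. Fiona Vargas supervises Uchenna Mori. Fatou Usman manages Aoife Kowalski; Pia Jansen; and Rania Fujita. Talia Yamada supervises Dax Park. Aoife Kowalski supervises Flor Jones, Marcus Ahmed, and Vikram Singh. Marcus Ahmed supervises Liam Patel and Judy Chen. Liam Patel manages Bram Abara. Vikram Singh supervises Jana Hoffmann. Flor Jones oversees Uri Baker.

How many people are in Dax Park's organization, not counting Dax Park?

Dax Park directly manages Fiona Vargas. Under Fiona Vargas: Uchenna Mori (1). That's 2 in total.

2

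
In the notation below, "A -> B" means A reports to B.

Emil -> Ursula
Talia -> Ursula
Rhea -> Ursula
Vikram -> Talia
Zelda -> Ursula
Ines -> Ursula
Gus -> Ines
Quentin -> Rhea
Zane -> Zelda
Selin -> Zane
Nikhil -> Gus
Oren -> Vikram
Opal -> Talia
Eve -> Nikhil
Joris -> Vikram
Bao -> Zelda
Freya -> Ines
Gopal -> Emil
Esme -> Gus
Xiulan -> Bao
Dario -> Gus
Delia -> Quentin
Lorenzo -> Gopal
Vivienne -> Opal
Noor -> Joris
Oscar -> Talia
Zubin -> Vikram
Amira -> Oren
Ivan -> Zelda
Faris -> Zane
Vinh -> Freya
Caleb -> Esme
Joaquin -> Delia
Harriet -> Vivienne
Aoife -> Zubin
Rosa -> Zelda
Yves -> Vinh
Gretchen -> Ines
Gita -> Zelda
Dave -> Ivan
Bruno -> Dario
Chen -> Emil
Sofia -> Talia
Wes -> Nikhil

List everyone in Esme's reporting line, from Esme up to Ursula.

Esme -> Gus -> Ines -> Ursula

Esme reports to Gus. Gus reports to Ines. Ines reports to Ursula. Ursula is at the top.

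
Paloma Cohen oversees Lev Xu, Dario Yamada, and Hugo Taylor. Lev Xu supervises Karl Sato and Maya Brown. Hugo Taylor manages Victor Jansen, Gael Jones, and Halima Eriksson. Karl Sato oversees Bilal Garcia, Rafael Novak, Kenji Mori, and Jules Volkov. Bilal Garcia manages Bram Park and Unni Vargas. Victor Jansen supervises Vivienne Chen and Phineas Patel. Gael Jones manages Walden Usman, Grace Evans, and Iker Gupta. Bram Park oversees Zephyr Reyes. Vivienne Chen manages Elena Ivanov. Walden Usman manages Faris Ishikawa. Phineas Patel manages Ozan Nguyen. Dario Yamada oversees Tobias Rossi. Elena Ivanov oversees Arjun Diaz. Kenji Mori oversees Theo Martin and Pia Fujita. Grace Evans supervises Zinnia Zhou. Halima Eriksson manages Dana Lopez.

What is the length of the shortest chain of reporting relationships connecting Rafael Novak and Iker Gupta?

Rafael Novak is 3 levels below Paloma Cohen, and Iker Gupta is 3 levels below Paloma Cohen (their lowest common manager). The shortest path runs up from Rafael Novak to Paloma Cohen and back down to Iker Gupta: 3 + 3 = 6 links.

6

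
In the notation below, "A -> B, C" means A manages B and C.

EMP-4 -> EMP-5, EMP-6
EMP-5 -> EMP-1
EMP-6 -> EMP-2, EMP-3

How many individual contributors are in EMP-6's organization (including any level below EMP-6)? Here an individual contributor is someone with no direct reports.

2

The people in EMP-6's organization with no one reporting to them are EMP-3, EMP-2. That is 2.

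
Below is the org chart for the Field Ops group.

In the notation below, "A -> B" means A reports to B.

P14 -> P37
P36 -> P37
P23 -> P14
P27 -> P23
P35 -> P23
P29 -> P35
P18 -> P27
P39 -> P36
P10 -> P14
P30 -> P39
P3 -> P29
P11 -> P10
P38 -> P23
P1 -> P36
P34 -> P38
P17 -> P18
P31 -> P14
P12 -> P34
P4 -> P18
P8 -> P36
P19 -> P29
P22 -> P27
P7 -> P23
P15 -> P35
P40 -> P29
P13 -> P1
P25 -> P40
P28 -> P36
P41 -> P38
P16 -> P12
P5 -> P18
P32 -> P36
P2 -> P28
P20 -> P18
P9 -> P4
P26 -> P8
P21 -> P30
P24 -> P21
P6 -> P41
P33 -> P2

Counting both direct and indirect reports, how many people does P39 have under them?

P39 directly manages P30. Under P30: P21, P24 (2). That's 3 in total.

3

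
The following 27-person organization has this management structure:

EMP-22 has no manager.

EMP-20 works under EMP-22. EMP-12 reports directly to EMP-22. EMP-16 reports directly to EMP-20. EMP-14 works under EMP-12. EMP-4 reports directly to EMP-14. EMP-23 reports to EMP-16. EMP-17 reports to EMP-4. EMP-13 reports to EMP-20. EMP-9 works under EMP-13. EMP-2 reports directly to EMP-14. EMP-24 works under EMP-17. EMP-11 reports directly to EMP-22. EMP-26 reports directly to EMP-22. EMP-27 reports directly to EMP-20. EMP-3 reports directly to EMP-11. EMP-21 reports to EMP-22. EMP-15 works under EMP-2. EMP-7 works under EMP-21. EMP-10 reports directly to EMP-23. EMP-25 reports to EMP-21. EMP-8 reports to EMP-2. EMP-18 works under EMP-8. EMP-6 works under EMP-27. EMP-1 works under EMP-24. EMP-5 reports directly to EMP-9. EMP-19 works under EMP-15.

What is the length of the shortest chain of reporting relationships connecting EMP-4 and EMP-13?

EMP-4 is 3 levels below EMP-22, and EMP-13 is 2 levels below EMP-22 (their lowest common manager). The shortest path runs up from EMP-4 to EMP-22 and back down to EMP-13: 3 + 2 = 5 links.

5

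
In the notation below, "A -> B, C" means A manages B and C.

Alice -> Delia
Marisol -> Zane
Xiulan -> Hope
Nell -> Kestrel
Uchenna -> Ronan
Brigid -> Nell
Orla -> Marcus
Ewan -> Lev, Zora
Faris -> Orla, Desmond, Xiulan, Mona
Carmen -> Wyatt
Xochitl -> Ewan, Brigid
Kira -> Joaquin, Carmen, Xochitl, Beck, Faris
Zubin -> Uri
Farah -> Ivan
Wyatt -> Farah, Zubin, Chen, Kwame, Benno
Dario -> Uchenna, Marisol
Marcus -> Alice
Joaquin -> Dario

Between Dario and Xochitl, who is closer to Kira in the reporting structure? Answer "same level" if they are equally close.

Dario is 2 levels below Kira; Xochitl is 1. Xochitl is higher.

Xochitl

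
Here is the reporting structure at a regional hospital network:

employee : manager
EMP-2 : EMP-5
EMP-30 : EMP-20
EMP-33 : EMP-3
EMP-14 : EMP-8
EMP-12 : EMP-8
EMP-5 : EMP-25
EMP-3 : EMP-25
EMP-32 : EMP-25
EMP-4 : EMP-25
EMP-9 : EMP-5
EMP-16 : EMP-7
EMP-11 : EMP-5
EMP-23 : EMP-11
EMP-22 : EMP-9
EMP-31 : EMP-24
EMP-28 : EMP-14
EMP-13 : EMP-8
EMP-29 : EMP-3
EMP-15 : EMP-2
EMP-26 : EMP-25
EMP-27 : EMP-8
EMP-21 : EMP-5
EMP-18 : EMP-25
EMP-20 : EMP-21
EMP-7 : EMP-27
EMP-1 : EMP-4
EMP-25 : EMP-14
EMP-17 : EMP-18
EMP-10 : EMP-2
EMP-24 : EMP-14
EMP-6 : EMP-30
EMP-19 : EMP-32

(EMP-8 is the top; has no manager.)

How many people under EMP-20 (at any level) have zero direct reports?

The only person in EMP-20's organization with no one reporting to them is EMP-6. That is 1.

1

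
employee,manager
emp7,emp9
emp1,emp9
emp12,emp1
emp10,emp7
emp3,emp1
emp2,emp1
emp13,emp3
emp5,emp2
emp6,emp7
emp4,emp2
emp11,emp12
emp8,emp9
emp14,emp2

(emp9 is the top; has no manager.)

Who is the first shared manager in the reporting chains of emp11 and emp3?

emp11's chain of managers is emp12, emp1, emp9. emp3's chain of managers is emp1, emp9. The first manager that appears in both chains is emp1.

emp1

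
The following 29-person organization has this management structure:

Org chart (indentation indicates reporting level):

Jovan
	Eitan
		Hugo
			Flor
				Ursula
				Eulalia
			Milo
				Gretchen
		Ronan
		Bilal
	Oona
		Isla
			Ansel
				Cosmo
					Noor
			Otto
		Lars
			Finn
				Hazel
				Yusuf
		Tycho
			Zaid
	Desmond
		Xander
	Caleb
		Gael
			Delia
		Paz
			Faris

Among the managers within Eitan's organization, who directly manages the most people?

Eitan

Direct-report counts within Eitan's organization: Eitan has 3; Hugo has 2; Milo has 1; Flor has 2. The largest is 3, held by Eitan.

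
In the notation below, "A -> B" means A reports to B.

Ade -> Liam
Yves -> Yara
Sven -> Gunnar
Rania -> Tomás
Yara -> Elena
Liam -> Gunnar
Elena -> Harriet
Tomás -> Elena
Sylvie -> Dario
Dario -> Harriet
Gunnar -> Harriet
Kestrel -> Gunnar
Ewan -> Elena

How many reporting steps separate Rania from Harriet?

Chain from Rania up to Harriet: Rania → Tomás → Elena → Harriet. That is 3 steps up, so Rania is 3 levels below Harriet.

3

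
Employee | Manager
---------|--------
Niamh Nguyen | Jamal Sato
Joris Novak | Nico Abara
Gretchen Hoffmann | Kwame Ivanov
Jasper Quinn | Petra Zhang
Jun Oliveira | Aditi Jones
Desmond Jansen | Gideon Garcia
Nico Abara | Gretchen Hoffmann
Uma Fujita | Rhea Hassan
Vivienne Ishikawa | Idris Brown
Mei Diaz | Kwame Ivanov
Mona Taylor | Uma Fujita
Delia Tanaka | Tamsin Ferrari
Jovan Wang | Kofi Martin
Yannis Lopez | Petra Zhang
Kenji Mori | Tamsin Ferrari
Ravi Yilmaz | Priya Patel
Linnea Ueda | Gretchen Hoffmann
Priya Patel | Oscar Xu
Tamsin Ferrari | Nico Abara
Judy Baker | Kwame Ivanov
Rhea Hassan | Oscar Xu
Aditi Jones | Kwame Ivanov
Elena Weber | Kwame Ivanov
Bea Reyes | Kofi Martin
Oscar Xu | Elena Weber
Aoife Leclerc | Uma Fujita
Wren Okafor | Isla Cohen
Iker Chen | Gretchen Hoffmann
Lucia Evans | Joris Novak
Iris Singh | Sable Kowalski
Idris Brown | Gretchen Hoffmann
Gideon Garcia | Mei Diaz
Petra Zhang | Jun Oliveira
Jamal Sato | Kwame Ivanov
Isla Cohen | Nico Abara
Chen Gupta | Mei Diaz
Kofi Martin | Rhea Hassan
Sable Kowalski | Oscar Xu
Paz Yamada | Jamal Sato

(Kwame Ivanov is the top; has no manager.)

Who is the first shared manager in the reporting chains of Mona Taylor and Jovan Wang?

Mona Taylor's chain of managers is Uma Fujita, Rhea Hassan, Oscar Xu, Elena Weber, Kwame Ivanov. Jovan Wang's chain of managers is Kofi Martin, Rhea Hassan, Oscar Xu, Elena Weber, Kwame Ivanov. The first manager that appears in both chains is Rhea Hassan.

Rhea Hassan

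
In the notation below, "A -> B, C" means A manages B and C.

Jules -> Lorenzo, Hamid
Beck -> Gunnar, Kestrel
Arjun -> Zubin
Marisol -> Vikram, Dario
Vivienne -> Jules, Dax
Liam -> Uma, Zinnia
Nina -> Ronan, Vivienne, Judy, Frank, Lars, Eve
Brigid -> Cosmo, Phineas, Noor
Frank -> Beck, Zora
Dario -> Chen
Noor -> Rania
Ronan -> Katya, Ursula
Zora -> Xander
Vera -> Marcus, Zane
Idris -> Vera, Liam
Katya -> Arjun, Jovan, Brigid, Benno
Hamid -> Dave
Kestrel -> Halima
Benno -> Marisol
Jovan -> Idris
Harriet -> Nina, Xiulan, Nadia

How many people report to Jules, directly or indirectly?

Jules directly manages Lorenzo, Hamid. Lorenzo has no reports. Under Hamid: Dave (1). So Jules's organization is 2 direct reports plus everyone under them: 1 + 2 = 3.

3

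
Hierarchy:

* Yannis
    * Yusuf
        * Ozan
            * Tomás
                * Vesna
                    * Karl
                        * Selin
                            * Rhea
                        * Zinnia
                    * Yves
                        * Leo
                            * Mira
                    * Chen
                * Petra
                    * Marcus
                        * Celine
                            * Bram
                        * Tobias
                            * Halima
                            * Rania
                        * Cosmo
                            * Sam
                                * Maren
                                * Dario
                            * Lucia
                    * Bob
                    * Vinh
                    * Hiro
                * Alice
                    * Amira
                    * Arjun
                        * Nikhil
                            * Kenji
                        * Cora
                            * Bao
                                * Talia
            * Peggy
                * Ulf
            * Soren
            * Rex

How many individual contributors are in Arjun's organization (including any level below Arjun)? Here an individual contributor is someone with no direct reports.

2

The people in Arjun's organization with no one reporting to them are Talia, Kenji. That is 2.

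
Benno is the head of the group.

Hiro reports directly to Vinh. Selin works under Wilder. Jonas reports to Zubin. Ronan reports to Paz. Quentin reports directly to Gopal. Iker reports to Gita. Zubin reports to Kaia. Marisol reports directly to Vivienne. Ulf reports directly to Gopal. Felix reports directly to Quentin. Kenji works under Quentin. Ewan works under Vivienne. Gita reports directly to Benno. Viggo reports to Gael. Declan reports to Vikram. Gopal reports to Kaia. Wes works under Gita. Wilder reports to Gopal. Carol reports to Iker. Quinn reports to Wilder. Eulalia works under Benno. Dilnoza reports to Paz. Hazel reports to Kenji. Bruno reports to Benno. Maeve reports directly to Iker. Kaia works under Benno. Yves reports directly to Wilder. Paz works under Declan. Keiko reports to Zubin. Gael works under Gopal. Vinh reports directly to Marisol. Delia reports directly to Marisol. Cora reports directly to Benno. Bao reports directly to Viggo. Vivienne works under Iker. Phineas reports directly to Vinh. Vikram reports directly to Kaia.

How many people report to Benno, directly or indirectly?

Benno directly manages Kaia, Bruno, Gita, Eulalia, Cora. Under Kaia: Zubin, Jonas, Keiko, Vikram, Declan, Paz, Ronan, Dilnoza, Gopal, Quentin, Kenji, Hazel, Felix, Ulf, Gael, Viggo, Bao, Wilder, Yves, Selin, Quinn (21). Bruno has no reports. Under Gita: Wes, Iker, Carol, Vivienne, Marisol, Delia, Vinh, Phineas, Hiro, Ewan, Maeve (11). Eulalia has no reports. Cora has no reports. So Benno's organization is 5 direct reports plus everyone under them: 22 + 1 + 12 + 1 + 1 = 37.

37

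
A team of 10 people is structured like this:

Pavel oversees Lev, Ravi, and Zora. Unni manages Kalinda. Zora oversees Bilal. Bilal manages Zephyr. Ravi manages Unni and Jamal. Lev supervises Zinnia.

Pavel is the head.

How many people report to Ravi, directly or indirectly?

Ravi directly manages Unni, Jamal. Under Unni: Kalinda (1). Jamal has no reports. So Ravi's organization is 2 direct reports plus everyone under them: 2 + 1 = 3.

3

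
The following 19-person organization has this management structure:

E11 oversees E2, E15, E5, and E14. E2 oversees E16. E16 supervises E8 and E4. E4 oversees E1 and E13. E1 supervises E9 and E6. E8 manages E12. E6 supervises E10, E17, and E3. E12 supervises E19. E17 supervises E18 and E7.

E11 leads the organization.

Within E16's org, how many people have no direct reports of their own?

The people in E16's organization with no one reporting to them are E19, E13, E10, E3, E7, E18, E9. That is 7.

7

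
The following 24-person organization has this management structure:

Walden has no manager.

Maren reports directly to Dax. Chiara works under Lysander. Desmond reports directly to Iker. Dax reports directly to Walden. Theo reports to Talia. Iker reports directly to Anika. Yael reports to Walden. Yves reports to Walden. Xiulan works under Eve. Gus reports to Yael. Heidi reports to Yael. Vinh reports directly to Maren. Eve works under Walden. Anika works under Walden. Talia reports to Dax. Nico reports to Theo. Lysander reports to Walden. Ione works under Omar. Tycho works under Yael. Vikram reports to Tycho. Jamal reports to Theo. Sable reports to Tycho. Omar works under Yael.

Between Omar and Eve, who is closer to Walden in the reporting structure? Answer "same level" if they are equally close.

Eve

Omar is 2 levels below Walden; Eve is 1. Eve is higher.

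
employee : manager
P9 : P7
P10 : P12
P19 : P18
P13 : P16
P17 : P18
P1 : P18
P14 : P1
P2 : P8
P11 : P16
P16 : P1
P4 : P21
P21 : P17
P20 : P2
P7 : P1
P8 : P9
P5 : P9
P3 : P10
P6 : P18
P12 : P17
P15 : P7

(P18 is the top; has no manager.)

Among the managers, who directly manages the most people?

Direct-report counts: P18 has 4; P17 has 2; P21 has 1; P12 has 1; P10 has 1; P1 has 3; P7 has 2; P9 has 2; P8 has 1; P2 has 1; P16 has 2. The largest is 4, held by P18.

P18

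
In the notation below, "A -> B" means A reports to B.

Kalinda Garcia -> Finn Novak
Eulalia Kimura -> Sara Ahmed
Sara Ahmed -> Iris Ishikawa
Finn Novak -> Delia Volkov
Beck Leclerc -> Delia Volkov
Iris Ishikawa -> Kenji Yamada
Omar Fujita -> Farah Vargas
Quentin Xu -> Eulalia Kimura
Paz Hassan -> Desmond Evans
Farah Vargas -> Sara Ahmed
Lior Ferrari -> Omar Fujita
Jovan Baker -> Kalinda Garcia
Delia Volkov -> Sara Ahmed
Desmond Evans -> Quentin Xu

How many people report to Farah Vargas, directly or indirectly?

2

Farah Vargas directly manages Omar Fujita. Under Omar Fujita: Lior Ferrari (1). That's 2 in total.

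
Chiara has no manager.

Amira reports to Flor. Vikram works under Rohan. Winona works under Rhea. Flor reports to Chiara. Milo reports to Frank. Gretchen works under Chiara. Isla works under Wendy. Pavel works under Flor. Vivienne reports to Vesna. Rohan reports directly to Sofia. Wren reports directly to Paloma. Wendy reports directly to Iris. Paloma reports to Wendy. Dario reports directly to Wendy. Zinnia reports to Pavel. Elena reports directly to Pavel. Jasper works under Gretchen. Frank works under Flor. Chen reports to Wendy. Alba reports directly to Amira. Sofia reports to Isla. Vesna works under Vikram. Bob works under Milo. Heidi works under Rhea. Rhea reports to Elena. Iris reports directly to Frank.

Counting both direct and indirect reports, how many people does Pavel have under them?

5

Pavel directly manages Elena, Zinnia. Under Elena: Rhea, Heidi, Winona (3). Zinnia has no reports. So Pavel's organization is 2 direct reports plus everyone under them: 4 + 1 = 5.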